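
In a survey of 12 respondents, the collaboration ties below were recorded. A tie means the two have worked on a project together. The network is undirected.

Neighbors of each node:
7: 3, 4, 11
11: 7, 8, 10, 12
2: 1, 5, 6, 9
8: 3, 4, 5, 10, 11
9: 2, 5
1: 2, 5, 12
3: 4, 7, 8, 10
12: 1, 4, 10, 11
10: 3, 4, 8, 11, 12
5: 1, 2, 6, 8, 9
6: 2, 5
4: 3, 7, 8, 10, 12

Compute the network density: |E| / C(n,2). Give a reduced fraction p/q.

There are 23 edges and 12 nodes, so the maximum possible is C(12,2) = 66.
Density = 23/66.

23/66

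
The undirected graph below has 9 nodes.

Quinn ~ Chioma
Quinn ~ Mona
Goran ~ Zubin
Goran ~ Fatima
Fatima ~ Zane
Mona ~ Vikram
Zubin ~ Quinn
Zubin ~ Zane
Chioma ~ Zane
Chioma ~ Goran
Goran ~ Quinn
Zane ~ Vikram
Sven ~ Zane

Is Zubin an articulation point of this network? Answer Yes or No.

No

Even without Zubin, every remaining node can still reach every other (the residual graph is connected), so Zubin is not a cut vertex.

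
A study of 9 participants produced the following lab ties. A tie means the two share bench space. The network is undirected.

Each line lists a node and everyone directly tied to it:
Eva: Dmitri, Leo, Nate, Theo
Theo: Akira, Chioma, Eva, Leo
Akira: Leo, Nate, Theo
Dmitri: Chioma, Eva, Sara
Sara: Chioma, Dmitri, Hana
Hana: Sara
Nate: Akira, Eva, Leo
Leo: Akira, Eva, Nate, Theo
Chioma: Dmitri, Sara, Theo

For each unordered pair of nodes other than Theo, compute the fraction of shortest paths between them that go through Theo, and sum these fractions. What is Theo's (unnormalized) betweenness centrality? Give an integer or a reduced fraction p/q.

85/12

Pairs whose geodesics pass through Theo — Dmitri–Akira: 2/4; Sara–Leo: 1/2; Sara–Akira: 1; Chioma–Leo: 1; Chioma–Nate: 3/4; Chioma–Akira: 1; Chioma–Eva: 1/2; Hana–Leo: 1/2; Hana–Akira: 1; Akira–Eva: 1/3.
All other pairs contribute 0.
Summing the contributions gives betweenness(Theo) = 85/12.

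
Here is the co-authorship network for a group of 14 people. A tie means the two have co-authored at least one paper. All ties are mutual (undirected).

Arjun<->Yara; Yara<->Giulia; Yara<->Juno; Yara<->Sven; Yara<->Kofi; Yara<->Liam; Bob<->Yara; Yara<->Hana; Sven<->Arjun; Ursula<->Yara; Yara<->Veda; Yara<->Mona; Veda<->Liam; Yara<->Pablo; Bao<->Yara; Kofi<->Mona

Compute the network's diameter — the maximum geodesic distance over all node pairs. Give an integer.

2

Eccentricity of each node (its greatest distance to any other): Arjun:2, Bao:2, Bob:2, Giulia:2, Hana:2, Juno:2, Kofi:2, Liam:2, Mona:2, Pablo:2, Sven:2, Ursula:2, Veda:2, Yara:1.
The maximum eccentricity is 2, realized for instance by the pair Bob–Ursula via Bob – Yara – Ursula. So the diameter is 2.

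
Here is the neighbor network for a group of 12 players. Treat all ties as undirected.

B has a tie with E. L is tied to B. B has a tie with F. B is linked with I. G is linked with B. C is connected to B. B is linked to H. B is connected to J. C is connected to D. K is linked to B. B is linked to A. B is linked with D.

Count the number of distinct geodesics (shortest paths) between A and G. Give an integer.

1

The shortest distance is 2, and the only length-2 path is A–B–G. So there is exactly 1 shortest path.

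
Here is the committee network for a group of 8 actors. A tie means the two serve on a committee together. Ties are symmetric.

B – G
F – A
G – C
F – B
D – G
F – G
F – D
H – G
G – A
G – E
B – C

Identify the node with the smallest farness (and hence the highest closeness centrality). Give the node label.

G

Farness (sum of distances to all others) for each node — A:12, B:11, C:12, D:12, E:13, F:10, G:7, H:13.
The smallest farness is 7, for G, so G has the highest closeness.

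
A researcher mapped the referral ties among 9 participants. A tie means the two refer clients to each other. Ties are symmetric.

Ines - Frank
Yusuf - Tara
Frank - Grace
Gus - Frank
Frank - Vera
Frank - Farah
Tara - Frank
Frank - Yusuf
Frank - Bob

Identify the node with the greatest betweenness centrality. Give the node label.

Unnormalized betweenness of each node: Bob:0, Farah:0, Frank:27, Grace:0, Gus:0, Ines:0, Tara:0, Vera:0, Yusuf:0.
Frank has the largest value, 27, making it the main broker — the node through which the most shortest paths run.

Frank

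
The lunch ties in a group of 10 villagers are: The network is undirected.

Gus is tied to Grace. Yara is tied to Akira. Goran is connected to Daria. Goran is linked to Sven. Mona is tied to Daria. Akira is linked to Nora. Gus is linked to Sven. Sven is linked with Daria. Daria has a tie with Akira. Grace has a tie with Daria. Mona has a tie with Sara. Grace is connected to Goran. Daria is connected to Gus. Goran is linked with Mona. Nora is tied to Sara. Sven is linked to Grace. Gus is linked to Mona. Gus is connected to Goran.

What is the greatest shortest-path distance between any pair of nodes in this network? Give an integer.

3

Eccentricity of each node (its greatest distance to any other): Akira:2, Daria:2, Goran:3, Grace:3, Gus:3, Mona:3, Nora:3, Sara:3, Sven:3, Yara:3.
The maximum eccentricity is 3, realized for instance by the pair Sara–Yara via Sara – Nora – Akira – Yara. So the diameter is 3.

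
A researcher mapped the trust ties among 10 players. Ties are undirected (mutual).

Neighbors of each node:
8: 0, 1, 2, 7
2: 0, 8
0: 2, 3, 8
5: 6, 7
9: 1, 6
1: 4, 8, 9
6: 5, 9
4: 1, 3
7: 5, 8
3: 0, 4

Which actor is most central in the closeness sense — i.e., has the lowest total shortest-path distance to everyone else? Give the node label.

8

Farness (sum of distances to all others) for each node — 0:19, 1:16, 2:21, 3:22, 4:21, 5:23, 6:24, 7:19, 8:15, 9:20.
The smallest farness is 15, for 8, so 8 has the highest closeness.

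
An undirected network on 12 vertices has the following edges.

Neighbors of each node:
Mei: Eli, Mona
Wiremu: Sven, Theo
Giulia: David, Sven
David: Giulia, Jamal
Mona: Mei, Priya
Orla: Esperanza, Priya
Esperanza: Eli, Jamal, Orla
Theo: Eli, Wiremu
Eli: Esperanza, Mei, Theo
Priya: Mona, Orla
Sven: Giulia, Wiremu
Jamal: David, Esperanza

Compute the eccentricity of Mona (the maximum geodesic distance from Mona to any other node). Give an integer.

6

Distances from Mona: David:5, Eli:2, Esperanza:3, Giulia:6, Jamal:4, Mei:1, Orla:2, Priya:1, Sven:5, Theo:3, Wiremu:4.
The largest is 6 (to Giulia), so the eccentricity of Mona is 6.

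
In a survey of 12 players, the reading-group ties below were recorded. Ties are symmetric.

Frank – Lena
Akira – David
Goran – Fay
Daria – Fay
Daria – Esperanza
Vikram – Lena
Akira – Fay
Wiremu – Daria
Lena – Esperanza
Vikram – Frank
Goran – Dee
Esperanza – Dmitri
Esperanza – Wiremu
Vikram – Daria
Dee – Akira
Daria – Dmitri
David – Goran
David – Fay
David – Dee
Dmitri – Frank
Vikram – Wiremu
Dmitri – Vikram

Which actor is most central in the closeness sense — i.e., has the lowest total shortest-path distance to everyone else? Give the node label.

Daria

Farness (sum of distances to all others) for each node — Akira:27, Daria:18, David:26, Dee:34, Dmitri:23, Esperanza:23, Fay:20, Frank:29, Goran:27, Lena:29, Vikram:22, Wiremu:24.
The smallest farness is 18, for Daria, so Daria has the highest closeness.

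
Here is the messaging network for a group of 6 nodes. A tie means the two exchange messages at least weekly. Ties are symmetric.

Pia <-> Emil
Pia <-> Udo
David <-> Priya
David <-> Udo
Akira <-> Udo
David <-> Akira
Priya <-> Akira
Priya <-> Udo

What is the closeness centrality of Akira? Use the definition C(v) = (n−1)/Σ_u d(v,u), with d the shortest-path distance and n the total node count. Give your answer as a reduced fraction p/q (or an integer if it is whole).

Distances from Akira: David:1, Emil:3, Pia:2, Priya:1, Udo:1. Sum = 8.
n = 6, so closeness = 5/8.

5/8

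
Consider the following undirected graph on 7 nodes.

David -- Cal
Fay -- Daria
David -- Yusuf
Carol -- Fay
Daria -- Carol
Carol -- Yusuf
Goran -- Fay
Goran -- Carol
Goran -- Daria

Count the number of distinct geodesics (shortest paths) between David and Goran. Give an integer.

1

The shortest distance is 3, and the only length-3 path is David–Yusuf–Carol–Goran. So there is exactly 1 shortest path.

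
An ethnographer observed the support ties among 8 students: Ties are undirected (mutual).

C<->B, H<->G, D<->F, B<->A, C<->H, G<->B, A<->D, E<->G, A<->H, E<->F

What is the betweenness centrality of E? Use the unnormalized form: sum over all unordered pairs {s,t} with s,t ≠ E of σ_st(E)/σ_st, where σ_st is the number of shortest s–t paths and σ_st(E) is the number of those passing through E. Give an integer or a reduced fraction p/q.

17/6

Pairs whose geodesics pass through E — H–F: 1/2; C–F: 2/4; B–F: 1/2; G–F: 1; G–D: 1/3.
All other pairs contribute 0.
Summing the contributions gives betweenness(E) = 17/6.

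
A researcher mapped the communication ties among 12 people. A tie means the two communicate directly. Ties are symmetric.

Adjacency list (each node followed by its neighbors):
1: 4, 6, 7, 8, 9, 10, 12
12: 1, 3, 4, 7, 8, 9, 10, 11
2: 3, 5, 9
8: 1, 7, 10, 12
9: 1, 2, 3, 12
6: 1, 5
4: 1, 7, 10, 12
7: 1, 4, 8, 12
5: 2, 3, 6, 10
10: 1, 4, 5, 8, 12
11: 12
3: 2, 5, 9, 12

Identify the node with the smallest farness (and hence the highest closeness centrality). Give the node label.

Farness (sum of distances to all others) for each node — 1:15, 2:23, 3:18, 4:19, 5:20, 6:21, 7:20, 8:19, 9:18, 10:17, 11:24, 12:14.
The smallest farness is 14, for 12, so 12 has the highest closeness.

12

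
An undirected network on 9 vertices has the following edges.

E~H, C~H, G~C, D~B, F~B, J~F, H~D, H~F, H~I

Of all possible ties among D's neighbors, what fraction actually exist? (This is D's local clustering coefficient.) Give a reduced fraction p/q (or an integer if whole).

D's neighbors: B and H (k = 2).
Possible neighbor pairs: C(2,2) = 1. Edges among them: none → e = 0.
Clustering(D) = 0/1.

0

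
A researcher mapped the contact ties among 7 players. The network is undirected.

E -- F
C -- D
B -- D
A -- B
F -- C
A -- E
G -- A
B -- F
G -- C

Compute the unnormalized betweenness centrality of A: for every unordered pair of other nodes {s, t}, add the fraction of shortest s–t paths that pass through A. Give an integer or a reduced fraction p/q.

17/6

Pairs whose geodesics pass through A — B–E: 1/2; B–G: 1; E–G: 1; E–D: 1/3.
All other pairs contribute 0.
Summing the contributions gives betweenness(A) = 17/6.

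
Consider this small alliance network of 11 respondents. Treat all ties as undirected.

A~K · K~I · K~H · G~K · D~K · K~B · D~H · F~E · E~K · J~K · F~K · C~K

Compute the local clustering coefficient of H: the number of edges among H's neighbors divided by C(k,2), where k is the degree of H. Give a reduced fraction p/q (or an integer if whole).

H's neighbors: D and K (k = 2).
Possible neighbor pairs: C(2,2) = 1. Edges among them: D–K → e = 1.
Clustering(H) = 1/1.

1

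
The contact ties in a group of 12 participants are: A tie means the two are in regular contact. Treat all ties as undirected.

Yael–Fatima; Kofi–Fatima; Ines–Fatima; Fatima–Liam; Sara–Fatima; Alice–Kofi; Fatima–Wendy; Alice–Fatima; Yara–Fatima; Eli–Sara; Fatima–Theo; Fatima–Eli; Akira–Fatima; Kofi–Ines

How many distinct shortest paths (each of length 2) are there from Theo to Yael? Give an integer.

The shortest distance is 2, and the only length-2 path is Theo–Fatima–Yael. So there is exactly 1 shortest path.

1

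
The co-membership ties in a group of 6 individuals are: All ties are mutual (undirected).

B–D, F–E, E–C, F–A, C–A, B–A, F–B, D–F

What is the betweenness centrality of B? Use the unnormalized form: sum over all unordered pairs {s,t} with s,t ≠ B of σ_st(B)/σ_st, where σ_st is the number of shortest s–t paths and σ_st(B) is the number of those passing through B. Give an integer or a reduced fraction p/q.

Pairs whose geodesics pass through B — D–A: 1/2; D–C: 1/3.
All other pairs contribute 0.
Summing the contributions gives betweenness(B) = 5/6.

5/6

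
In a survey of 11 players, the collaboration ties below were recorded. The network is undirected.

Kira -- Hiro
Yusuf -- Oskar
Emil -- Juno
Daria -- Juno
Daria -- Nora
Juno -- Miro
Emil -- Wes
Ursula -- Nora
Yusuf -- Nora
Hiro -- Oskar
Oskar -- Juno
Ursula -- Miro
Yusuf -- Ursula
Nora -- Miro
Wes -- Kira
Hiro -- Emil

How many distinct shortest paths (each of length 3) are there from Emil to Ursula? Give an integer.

The shortest distance is 3, and the only length-3 path is Emil–Juno–Miro–Ursula. So there is exactly 1 shortest path.

1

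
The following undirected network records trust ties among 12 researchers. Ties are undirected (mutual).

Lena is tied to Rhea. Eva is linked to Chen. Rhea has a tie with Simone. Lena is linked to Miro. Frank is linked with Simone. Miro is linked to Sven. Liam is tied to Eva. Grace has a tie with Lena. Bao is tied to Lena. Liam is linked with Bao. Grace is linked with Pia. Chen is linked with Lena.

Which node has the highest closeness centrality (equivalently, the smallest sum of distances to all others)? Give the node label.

Farness (sum of distances to all others) for each node — Bao:25, Chen:25, Eva:32, Frank:42, Grace:26, Lena:18, Liam:32, Miro:26, Pia:36, Rhea:24, Simone:32, Sven:36.
The smallest farness is 18, for Lena, so Lena has the highest closeness.

Lena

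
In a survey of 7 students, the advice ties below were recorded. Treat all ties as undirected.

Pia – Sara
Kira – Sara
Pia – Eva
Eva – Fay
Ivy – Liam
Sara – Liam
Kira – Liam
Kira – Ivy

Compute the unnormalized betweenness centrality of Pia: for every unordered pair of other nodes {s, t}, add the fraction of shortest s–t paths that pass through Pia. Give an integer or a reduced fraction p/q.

Pairs whose geodesics pass through Pia — Eva–Kira: 1; Eva–Liam: 1; Eva–Ivy: 2/2; Eva–Sara: 1; Fay–Kira: 1; Fay–Liam: 1; Fay–Ivy: 2/2; Fay–Sara: 1.
All other pairs contribute 0.
Summing the contributions gives betweenness(Pia) = 8.

8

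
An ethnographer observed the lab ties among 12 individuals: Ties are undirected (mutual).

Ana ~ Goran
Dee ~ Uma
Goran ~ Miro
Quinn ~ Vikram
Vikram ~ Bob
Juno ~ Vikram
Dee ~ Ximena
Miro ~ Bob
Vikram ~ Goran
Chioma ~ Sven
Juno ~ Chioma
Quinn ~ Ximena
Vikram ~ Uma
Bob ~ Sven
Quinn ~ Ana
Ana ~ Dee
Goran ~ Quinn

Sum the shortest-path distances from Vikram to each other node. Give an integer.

Distances from Vikram: Ana:2, Bob:1, Chioma:2, Dee:2, Goran:1, Juno:1, Miro:2, Quinn:1, Sven:2, Uma:1, Ximena:2.
Sum = 2 + 1 + 2 + 2 + 1 + 1 + 2 + 1 + 2 + 1 + 2 = 17.

17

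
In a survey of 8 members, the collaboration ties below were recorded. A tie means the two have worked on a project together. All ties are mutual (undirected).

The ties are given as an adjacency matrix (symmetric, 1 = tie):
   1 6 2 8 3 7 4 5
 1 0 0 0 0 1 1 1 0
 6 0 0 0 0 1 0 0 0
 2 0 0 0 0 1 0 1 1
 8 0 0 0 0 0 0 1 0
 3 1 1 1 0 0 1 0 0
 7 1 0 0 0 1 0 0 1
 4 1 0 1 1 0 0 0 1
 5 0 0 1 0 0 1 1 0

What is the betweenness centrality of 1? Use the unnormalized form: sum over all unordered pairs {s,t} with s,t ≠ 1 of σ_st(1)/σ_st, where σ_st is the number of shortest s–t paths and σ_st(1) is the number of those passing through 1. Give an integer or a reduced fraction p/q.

3

Pairs whose geodesics pass through 1 — 6–8: 1/2; 6–4: 1/2; 8–3: 1/2; 8–7: 1/2; 3–4: 1/2; 7–4: 1/2.
All other pairs contribute 0.
Summing the contributions gives betweenness(1) = 3.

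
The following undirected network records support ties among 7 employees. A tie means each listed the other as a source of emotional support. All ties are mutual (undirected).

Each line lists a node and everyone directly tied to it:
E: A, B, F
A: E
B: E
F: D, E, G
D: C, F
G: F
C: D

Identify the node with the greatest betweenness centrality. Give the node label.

F

Unnormalized betweenness of each node: A:0, B:0, C:0, D:5, E:9, F:11, G:0.
F has the largest value, 11, making it the main broker — the node through which the most shortest paths run.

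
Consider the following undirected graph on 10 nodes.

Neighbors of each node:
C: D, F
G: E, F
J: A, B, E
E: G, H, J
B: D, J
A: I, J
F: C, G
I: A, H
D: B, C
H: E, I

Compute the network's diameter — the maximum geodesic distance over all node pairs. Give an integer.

Eccentricity of each node (its greatest distance to any other): A:4, B:3, C:5, D:4, E:3, F:4, G:3, H:4, I:5, J:3.
The maximum eccentricity is 5, realized for instance by the pair C–I via C – D – B – J – A – I. So the diameter is 5.

5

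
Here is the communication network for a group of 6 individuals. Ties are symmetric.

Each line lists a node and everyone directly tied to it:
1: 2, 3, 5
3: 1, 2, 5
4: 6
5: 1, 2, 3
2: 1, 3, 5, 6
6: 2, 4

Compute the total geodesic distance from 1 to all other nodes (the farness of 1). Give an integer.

Distances from 1: 2:1, 3:1, 4:3, 5:1, 6:2.
Sum = 1 + 1 + 3 + 1 + 2 = 8.

8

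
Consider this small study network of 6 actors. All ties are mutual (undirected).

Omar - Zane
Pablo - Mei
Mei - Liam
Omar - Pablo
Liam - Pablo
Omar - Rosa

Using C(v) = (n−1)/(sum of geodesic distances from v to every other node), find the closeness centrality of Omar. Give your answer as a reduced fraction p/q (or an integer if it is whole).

Distances from Omar: Liam:2, Mei:2, Pablo:1, Rosa:1, Zane:1. Sum = 7.
n = 6, so closeness = 5/7.

5/7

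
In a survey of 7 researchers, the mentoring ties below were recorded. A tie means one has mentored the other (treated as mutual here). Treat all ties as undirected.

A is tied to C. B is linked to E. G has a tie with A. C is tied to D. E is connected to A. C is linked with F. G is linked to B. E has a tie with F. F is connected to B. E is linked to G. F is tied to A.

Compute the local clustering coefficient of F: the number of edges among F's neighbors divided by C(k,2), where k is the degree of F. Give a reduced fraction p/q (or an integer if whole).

1/2

F's neighbors: A, B, C, and E (k = 4).
Possible neighbor pairs: C(4,2) = 6. Edges among them: A–C, A–E, B–E → e = 3.
Clustering(F) = 3/6 = 1/2.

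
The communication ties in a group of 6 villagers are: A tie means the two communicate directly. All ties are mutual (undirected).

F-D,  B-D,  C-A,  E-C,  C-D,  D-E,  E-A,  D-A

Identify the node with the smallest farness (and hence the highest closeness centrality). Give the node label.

Farness (sum of distances to all others) for each node — A:7, B:9, C:7, D:5, E:7, F:9.
The smallest farness is 5, for D, so D has the highest closeness.

D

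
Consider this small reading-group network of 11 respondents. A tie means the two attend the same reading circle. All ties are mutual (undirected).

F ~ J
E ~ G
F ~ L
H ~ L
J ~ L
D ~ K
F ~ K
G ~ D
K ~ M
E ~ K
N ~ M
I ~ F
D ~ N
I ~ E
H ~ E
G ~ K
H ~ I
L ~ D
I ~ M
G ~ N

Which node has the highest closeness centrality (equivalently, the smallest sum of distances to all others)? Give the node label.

Farness (sum of distances to all others) for each node — D:17, E:17, F:17, G:17, H:18, I:17, J:22, K:15, L:17, M:19, N:20.
The smallest farness is 15, for K, so K has the highest closeness.

K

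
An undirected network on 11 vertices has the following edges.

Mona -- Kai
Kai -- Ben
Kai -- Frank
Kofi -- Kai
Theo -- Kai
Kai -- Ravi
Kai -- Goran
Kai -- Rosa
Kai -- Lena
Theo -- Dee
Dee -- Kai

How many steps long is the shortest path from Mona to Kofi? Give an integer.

One shortest route is Mona – Kai – Kofi, which uses 2 edges, and Mona and Kofi are not directly tied, so nothing shorter exists. So d(Mona,Kofi) = 2.

2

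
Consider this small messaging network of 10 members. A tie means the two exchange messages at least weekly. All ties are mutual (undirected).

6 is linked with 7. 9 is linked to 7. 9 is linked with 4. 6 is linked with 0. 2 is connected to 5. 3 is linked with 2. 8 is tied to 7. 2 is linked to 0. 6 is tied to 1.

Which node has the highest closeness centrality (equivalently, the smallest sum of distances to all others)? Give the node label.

Farness (sum of distances to all others) for each node — 0:20, 1:26, 2:24, 3:32, 4:34, 5:32, 6:18, 7:20, 8:28, 9:26.
The smallest farness is 18, for 6, so 6 has the highest closeness.

6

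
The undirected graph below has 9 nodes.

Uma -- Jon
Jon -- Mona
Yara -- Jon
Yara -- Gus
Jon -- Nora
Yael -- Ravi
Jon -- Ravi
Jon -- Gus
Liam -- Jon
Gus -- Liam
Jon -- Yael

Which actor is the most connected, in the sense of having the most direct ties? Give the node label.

Degrees — Gus:3, Jon:8, Liam:2, Mona:1, Nora:1, Ravi:2, Uma:1, Yael:2, Yara:2.
The maximum is 8, attained only by Jon.

Jon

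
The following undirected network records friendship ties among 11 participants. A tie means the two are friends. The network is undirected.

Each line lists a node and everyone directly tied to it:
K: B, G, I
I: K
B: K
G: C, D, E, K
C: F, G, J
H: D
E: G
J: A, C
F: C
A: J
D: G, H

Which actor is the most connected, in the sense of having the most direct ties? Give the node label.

G

Degrees — A:1, B:1, C:3, D:2, E:1, F:1, G:4, H:1, I:1, J:2, K:3.
The maximum is 4, attained only by G.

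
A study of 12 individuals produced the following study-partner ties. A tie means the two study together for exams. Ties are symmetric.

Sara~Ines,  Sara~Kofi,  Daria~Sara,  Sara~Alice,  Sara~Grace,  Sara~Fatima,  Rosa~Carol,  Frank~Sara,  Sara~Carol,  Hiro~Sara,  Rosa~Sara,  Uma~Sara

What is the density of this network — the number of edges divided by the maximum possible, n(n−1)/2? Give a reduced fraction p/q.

2/11

There are 12 edges and 12 nodes, so the maximum possible is C(12,2) = 66.
Density = 12/66 = 2/11.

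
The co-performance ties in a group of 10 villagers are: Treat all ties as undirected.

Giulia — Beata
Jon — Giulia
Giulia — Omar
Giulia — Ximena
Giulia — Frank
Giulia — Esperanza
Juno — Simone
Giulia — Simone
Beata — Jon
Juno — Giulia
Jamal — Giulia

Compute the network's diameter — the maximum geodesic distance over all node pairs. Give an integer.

2

Eccentricity of each node (its greatest distance to any other): Beata:2, Esperanza:2, Frank:2, Giulia:1, Jamal:2, Jon:2, Juno:2, Omar:2, Simone:2, Ximena:2.
The maximum eccentricity is 2, realized for instance by the pair Jamal–Juno via Jamal – Giulia – Juno. So the diameter is 2.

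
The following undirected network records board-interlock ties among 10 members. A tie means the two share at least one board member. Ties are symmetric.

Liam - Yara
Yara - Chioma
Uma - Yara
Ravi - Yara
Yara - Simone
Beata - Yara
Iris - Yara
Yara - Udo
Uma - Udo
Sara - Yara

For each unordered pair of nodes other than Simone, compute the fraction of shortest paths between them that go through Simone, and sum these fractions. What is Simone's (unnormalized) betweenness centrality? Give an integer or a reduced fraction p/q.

0

No shortest path between any pair of other nodes passes through Simone.
Summing the contributions gives betweenness(Simone) = 0.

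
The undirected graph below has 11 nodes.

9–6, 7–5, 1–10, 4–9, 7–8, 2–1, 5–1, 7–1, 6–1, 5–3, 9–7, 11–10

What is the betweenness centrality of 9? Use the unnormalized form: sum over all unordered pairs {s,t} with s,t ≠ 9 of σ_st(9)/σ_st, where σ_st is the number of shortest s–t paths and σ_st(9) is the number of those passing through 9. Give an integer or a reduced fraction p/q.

10

Pairs whose geodesics pass through 9 — 6–4: 1; 6–7: 1/2; 6–8: 1/2; 4–7: 1; 4–1: 2/2; 4–10: 2/2; 4–8: 1; 4–2: 2/2; 4–5: 1; 4–3: 1; 4–11: 2/2.
All other pairs contribute 0.
Summing the contributions gives betweenness(9) = 10.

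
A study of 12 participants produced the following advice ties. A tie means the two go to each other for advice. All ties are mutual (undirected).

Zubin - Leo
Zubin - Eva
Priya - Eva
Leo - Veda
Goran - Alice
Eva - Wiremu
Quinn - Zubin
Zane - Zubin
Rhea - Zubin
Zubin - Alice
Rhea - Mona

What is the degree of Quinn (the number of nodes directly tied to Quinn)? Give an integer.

1

Quinn is directly tied to Zubin. That is 1 neighbor, so the degree of Quinn is 1.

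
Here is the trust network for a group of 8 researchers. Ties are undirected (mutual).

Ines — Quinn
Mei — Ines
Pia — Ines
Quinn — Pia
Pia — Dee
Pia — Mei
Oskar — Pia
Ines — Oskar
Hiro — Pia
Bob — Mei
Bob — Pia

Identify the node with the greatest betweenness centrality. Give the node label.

Pia

Unnormalized betweenness of each node: Bob:0, Dee:0, Hiro:0, Ines:3/2, Mei:1/2, Oskar:0, Pia:15, Quinn:0.
Pia has the largest value, 15, making it the main broker — the node through which the most shortest paths run.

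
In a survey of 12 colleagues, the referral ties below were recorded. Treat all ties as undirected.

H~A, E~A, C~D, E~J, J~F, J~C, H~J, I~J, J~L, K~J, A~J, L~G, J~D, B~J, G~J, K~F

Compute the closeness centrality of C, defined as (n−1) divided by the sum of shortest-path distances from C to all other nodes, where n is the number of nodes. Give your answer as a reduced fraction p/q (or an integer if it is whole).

Distances from C: A:2, B:2, D:1, E:2, F:2, G:2, H:2, I:2, J:1, K:2, L:2. Sum = 20.
n = 12, so closeness = 11/20.

11/20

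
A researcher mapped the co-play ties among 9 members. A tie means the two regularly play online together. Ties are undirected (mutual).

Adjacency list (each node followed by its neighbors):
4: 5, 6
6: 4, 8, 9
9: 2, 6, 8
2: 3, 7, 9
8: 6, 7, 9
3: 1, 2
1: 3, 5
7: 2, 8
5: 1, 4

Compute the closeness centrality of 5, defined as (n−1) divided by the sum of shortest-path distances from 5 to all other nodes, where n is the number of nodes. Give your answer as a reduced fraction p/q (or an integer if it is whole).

Distances from 5: 1:1, 2:3, 3:2, 4:1, 6:2, 7:4, 8:3, 9:3. Sum = 19.
n = 9, so closeness = 8/19.

8/19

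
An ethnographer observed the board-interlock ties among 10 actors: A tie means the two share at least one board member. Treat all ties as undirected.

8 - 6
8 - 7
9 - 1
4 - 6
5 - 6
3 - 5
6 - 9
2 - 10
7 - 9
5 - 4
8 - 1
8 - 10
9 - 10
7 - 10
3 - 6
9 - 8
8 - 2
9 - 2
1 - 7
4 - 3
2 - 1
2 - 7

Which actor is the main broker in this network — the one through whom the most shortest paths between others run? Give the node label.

6

Unnormalized betweenness of each node: 1:0, 2:1/4, 3:0, 4:0, 5:0, 6:18, 7:1/4, 8:33/4, 9:33/4, 10:0.
6 has the largest value, 18, making it the main broker — the node through which the most shortest paths run.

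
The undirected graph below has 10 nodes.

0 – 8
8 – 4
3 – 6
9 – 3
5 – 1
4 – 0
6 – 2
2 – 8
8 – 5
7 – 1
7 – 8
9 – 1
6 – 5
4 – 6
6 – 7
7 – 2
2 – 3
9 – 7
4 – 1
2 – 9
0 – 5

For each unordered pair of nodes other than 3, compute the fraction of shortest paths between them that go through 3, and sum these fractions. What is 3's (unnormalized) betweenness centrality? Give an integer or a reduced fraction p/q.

1/3

Pairs whose geodesics pass through 3 — 6–9: 1/3.
All other pairs contribute 0.
Summing the contributions gives betweenness(3) = 1/3.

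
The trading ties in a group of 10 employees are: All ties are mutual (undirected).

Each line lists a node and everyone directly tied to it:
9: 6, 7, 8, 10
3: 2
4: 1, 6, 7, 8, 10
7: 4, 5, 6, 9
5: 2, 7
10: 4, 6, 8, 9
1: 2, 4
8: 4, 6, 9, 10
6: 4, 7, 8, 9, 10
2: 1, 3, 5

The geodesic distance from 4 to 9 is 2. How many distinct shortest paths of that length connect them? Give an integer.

4

The shortest distance is 2. The length-2 paths are: 4–10–9; 4–8–9; 4–7–9; 4–6–9.
That gives 4 distinct shortest paths.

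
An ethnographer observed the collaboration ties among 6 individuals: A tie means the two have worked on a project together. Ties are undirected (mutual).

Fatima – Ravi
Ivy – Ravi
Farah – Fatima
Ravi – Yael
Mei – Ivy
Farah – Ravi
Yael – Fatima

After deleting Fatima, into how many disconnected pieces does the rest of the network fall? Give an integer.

1

Fatima's neighbors (Farah, Ravi, and Yael) remain reachable from one another through other ties, so the rest of the network stays in one piece.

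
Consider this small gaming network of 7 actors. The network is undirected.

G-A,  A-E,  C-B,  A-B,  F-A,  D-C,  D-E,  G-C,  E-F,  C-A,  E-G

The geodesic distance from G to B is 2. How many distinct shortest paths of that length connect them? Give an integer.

The shortest distance is 2. The length-2 paths are: G–C–B; G–A–B.
That gives 2 distinct shortest paths.

2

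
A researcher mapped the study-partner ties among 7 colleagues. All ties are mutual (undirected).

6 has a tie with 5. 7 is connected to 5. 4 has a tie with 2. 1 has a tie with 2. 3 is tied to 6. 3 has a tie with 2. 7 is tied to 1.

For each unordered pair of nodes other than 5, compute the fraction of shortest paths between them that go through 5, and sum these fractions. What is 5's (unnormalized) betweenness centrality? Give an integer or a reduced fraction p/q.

2

Pairs whose geodesics pass through 5 — 1–6: 1/2; 3–7: 1/2; 6–7: 1.
All other pairs contribute 0.
Summing the contributions gives betweenness(5) = 2.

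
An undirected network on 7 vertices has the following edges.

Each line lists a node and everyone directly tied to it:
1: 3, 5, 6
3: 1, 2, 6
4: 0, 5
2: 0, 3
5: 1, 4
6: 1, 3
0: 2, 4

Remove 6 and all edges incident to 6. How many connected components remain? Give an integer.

6's neighbors (1 and 3) remain reachable from one another through other ties, so the rest of the network stays in one piece.

1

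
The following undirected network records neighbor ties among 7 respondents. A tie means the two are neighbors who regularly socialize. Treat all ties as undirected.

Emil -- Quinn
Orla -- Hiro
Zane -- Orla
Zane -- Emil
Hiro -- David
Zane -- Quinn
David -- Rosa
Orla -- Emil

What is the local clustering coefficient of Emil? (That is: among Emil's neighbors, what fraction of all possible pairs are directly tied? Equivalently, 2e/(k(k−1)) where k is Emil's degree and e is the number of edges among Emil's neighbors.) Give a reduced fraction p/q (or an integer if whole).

2/3

Emil's neighbors: Orla, Quinn, and Zane (k = 3).
Possible neighbor pairs: C(3,2) = 3. Edges among them: Orla–Zane, Quinn–Zane → e = 2.
Clustering(Emil) = 2/3.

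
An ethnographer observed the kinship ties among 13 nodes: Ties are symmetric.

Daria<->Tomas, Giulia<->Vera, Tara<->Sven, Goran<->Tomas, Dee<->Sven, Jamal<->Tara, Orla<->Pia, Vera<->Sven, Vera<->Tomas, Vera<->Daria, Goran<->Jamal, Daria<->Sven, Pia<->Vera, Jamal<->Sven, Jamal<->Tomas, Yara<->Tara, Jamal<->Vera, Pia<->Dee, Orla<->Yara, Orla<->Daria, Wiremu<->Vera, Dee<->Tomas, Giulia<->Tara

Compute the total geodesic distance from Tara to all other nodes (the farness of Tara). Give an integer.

22

Distances from Tara: Daria:2, Dee:2, Giulia:1, Goran:2, Jamal:1, Orla:2, Pia:3, Sven:1, Tomas:2, Vera:2, Wiremu:3, Yara:1.
Sum = 2 + 2 + 1 + 2 + 1 + 2 + 3 + 1 + 2 + 2 + 3 + 1 = 22.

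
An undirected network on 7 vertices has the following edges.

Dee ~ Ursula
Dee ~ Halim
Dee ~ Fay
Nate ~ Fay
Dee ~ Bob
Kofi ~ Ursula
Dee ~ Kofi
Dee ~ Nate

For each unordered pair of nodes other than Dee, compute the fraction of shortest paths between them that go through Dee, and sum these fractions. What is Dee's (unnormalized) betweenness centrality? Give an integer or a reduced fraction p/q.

Pairs whose geodesics pass through Dee — Bob–Halim: 1; Bob–Nate: 1; Bob–Ursula: 1; Bob–Fay: 1; Bob–Kofi: 1; Halim–Nate: 1; Halim–Ursula: 1; Halim–Fay: 1; Halim–Kofi: 1; Nate–Ursula: 1; Nate–Kofi: 1; Ursula–Fay: 1; Fay–Kofi: 1.
All other pairs contribute 0.
Summing the contributions gives betweenness(Dee) = 13.

13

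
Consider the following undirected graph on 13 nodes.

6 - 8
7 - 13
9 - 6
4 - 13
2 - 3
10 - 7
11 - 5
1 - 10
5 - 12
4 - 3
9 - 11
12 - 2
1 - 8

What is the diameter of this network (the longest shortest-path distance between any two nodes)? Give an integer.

Eccentricity of each node (its greatest distance to any other): 1:6, 2:6, 3:6, 4:6, 5:6, 6:6, 7:6, 8:6, 9:6, 10:6, 11:6, 12:6, 13:6.
The maximum eccentricity is 6, realized for instance by the pair 2–1 via 2 – 3 – 4 – 13 – 7 – 10 – 1. So the diameter is 6.

6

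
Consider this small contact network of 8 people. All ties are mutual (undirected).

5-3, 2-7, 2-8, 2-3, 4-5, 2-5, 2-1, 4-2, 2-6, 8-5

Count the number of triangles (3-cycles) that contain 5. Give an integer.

5's neighbors: 2, 3, 4, and 8.
Neighbor pairs that are themselves tied: 5–2–3; 5–2–4; 5–2–8. Each forms one triangle with 5, for 3 in total.

3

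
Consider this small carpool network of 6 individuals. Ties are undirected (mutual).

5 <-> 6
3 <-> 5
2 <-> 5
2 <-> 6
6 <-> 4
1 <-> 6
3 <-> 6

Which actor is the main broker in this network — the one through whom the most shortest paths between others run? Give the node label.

Unnormalized betweenness of each node: 1:0, 2:0, 3:0, 4:0, 5:1/2, 6:15/2.
6 has the largest value, 15/2, making it the main broker — the node through which the most shortest paths run.

6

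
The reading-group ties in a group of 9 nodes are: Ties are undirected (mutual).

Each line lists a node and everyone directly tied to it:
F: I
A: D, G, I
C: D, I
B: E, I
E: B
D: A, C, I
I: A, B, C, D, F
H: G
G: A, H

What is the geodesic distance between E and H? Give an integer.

One shortest route is E – B – I – A – G – H, which uses 5 edges, and at distance 4 from E we only reach {G}, which does not include H. So d(E,H) = 5.

5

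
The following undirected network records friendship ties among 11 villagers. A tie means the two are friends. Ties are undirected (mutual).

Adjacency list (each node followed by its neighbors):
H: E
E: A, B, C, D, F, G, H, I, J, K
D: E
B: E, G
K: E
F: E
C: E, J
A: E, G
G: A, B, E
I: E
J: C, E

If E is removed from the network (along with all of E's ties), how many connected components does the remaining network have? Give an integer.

Without E, the remaining ties split the others into: {H}; {C, J}; {A, B, G}; {F}; {K}; {D}; {I}.
That's 7 separate components.

7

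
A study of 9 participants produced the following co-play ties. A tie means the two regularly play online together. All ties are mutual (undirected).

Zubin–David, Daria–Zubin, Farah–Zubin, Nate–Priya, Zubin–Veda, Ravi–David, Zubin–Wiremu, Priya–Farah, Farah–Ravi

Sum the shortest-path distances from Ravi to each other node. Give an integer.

Distances from Ravi: Daria:3, David:1, Farah:1, Nate:3, Priya:2, Veda:3, Wiremu:3, Zubin:2.
Sum = 3 + 1 + 1 + 3 + 2 + 3 + 3 + 2 = 18.

18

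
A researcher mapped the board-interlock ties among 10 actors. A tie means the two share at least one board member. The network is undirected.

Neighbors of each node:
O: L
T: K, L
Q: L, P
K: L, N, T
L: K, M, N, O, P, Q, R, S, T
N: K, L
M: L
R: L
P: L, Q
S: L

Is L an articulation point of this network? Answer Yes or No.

Removing L leaves {K, N, and T} with no path to {S}, so the network splits into 6 components. L is a cut vertex.

Yes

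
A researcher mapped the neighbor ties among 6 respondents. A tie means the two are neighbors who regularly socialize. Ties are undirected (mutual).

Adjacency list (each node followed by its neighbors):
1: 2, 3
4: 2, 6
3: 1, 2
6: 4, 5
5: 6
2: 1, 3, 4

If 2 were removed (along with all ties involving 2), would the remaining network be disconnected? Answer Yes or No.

Yes

Removing 2 leaves {1 and 3} with no path to {4, 5, and 6}, so the network splits into 2 components. 2 is a cut vertex.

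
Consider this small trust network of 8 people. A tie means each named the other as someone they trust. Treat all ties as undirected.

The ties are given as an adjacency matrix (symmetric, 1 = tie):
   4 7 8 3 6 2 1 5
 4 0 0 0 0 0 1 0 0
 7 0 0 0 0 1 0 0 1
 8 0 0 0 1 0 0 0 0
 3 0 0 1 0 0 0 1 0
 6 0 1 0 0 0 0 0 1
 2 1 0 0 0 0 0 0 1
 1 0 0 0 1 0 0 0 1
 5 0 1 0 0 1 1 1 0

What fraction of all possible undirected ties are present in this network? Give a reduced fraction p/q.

There are 8 edges and 8 nodes, so the maximum possible is C(8,2) = 28.
Density = 8/28 = 2/7.

2/7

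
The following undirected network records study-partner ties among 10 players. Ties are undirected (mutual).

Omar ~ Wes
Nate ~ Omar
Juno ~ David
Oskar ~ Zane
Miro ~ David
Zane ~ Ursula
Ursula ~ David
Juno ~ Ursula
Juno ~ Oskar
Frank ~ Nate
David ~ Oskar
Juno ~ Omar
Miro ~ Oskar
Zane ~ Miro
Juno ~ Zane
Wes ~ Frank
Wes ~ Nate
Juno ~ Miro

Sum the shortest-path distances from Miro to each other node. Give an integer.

18

Distances from Miro: David:1, Frank:4, Juno:1, Nate:3, Omar:2, Oskar:1, Ursula:2, Wes:3, Zane:1.
Sum = 1 + 4 + 1 + 3 + 2 + 1 + 2 + 3 + 1 = 18.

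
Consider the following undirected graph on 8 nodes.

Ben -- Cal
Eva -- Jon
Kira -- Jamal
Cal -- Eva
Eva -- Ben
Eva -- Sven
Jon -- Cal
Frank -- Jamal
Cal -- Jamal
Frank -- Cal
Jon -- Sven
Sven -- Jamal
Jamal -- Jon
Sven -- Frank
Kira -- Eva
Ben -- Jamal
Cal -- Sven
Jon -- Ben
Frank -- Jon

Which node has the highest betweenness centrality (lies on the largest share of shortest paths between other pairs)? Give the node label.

Unnormalized betweenness of each node: Ben:1/5, Cal:67/60, Eva:9/4, Frank:0, Jamal:43/12, Jon:67/60, Kira:1/5, Sven:8/15.
Jamal has the largest value, 43/12, making it the main broker — the node through which the most shortest paths run.

Jamal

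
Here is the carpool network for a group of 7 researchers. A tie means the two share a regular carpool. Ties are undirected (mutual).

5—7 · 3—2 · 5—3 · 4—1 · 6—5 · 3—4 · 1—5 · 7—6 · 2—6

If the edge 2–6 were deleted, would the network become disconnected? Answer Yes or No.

Even without that edge, 2 still reaches 6 via 2 – 3 – 5 – 6, so the network stays connected. Not a bridge.

No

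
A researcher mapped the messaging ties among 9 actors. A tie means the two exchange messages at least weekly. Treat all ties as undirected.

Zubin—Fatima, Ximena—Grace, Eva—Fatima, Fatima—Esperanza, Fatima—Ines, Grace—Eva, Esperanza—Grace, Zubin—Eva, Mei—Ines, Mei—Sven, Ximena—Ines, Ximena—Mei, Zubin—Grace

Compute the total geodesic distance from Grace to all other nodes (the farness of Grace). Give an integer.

13

Distances from Grace: Esperanza:1, Eva:1, Fatima:2, Ines:2, Mei:2, Sven:3, Ximena:1, Zubin:1.
Sum = 1 + 1 + 2 + 2 + 2 + 3 + 1 + 1 = 13.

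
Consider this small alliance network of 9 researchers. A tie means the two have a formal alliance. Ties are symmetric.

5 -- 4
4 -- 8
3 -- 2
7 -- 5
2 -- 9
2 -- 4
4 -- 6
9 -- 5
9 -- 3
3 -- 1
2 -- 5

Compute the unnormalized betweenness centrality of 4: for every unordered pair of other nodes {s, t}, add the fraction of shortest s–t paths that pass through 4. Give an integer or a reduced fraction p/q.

Pairs whose geodesics pass through 4 — 9–6: 2/2; 9–8: 2/2; 5–6: 1; 5–8: 1; 2–6: 1; 2–8: 1; 7–6: 1; 7–8: 1; 3–6: 1; 3–8: 1; 1–6: 1; 1–8: 1; 6–8: 1.
All other pairs contribute 0.
Summing the contributions gives betweenness(4) = 13.

13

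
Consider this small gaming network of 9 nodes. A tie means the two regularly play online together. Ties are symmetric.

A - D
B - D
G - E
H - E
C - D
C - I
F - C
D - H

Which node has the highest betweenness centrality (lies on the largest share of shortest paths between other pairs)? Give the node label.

D

Unnormalized betweenness of each node: A:0, B:0, C:13, D:22, E:7, F:0, G:0, H:12, I:0.
D has the largest value, 22, making it the main broker — the node through which the most shortest paths run.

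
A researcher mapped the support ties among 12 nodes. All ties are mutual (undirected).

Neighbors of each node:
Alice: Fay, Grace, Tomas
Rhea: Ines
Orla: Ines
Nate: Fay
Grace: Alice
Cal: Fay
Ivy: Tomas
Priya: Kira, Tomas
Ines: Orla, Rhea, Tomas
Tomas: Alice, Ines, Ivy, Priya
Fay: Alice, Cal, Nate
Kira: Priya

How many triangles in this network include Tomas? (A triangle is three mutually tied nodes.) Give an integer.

Tomas's neighbors are Alice, Ines, Ivy, and Priya, but none of them are tied to each other, so no triangle contains Tomas.

0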